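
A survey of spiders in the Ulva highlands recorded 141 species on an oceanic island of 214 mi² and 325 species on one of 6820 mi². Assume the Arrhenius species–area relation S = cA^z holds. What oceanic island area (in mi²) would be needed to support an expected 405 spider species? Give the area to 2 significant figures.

z = ln(325/141) / ln(6820/214) = 0.8351 / 3.4616 = 0.2412
c = 141 / 214^0.2412 = 141 / 3.649 = 38.64
A = (405/38.64)^(1/0.2412) ⇒ ln A = ln(10.48)/0.2412 = 9.7398
A = e^9.7398 ≈ 16981 mi²

17000 mi²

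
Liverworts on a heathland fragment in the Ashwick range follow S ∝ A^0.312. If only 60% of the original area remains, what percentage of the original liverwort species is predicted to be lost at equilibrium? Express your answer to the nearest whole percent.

S_new/S_old = (A_new/A_old)^z = 0.6^0.312
= exp(0.312 × ln 0.6) = exp(0.312 × -0.5108) = exp(-0.1594) ≈ 0.8527
Fraction lost = 1 − 0.8527 = 0.1473

15%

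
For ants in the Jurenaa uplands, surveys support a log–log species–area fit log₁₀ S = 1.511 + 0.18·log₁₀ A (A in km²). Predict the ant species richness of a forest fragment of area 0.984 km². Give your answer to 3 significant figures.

S = 32.43 × 0.984^0.18 = 32.43 × 0.9971 ≈ 32.34

32.3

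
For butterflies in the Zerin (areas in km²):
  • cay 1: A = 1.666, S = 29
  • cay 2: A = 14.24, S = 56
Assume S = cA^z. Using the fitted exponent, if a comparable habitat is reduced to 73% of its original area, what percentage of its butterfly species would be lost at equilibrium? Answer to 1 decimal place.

z = ln(56/29) / ln(14.24/1.666) = 0.6581 / 2.1456 = 0.3067
S_new/S_old = (A_new/A_old)^z = 0.73^0.3067 = exp(0.3067 × -0.3147) = 0.908
Fraction lost = 1 − 0.908 = 0.09201

9.2%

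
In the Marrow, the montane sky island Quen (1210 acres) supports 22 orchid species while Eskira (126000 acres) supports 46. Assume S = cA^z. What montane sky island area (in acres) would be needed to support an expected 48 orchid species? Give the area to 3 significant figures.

z = ln(46/22) / ln(126000/1210) = 0.7376 / 4.6457 = 0.1588
c = 22 / 1210^0.1588 = 22 / 3.086 = 7.128
A = (48/7.128)^(1/0.1588) ⇒ ln A = ln(6.734)/0.1588 = 12.0121
A = e^12.0121 ≈ 164735 acres

165000 acres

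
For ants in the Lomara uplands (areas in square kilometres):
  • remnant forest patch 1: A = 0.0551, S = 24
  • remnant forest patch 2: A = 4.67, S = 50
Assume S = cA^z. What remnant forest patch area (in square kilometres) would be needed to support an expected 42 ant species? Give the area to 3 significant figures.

1.63 square kilometres

z = ln(50/24) / ln(4.67/0.0551) = 0.7340 / 4.4398 = 0.1653
c = 24 / 0.0551^0.1653 = 24 / 0.6193 = 38.75
A = (42/38.75)^(1/0.1653) ⇒ ln A = ln(1.084)/0.1653 = 0.4865
A = e^0.4865 ≈ 1.627 square kilometres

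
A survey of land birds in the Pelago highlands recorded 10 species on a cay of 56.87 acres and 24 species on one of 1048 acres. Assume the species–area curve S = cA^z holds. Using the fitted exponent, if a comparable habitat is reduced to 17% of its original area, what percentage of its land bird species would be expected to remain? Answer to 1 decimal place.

z = ln(24/10) / ln(1048/56.87) = 0.8755 / 2.9139 = 0.3004
S_new/S_old = (A_new/A_old)^z = 0.17^0.3004 = exp(0.3004 × -1.7720) = 0.5872

58.7%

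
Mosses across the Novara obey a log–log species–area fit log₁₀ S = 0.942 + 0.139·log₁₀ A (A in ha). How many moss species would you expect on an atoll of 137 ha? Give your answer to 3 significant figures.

17.3

S = 8.75 × 137^0.139
ln S = ln 8.75 + 0.139 × ln 137 = 2.1690 + 0.139 × 4.9200 = 2.8529
S = e^2.8529 ≈ 17.34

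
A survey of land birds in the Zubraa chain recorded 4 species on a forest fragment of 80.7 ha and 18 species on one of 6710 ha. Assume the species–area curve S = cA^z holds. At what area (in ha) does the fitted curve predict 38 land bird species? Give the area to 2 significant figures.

60000 ha

z = ln(18/4) / ln(6710/80.7) = 1.5041 / 4.4206 = 0.3402
c = 4 / 80.7^0.3402 = 4 / 4.454 = 0.898
A = (38/0.898)^(1/0.3402) ⇒ ln A = ln(42.32)/0.3402 = 11.0075
A = e^11.0075 ≈ 60324 ha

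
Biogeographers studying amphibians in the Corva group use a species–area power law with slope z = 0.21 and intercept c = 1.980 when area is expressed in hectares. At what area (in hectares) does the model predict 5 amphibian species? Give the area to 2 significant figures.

82 hectares

5 = 1.98 × A^0.21  ⇒  A^0.21 = 5/1.98 = 2.525
ln A = ln(2.525) / 0.21 = 0.9263 / 0.21 = 4.4111
A = e^4.4111 ≈ 82.36 hectares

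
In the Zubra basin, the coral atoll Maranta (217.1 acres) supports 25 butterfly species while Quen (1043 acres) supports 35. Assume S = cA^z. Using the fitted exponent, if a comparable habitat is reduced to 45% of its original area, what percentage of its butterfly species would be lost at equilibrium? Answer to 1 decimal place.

z = ln(35/25) / ln(1043/217.1) = 0.3365 / 1.5695 = 0.2144
S_new/S_old = (A_new/A_old)^z = 0.45^0.2144 = exp(0.2144 × -0.7985) = 0.8427
Fraction lost = 1 − 0.8427 = 0.1573

15.7%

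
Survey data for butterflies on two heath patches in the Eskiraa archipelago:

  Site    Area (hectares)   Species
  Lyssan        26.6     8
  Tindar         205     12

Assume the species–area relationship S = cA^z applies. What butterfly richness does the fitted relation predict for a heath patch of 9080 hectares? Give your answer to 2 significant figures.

25

z = ln(12/8) / ln(205/26.6) = 0.4055 / 2.0421 = 0.1986
c = 8 / 26.6^0.1986 = 8 / 1.918 = 4.17
S₃ = 4.17 × 9080^0.1986 = 4.17 × 6.108 ≈ 25.47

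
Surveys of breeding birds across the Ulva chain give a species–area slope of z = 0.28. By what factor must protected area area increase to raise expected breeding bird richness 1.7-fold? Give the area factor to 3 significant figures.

6.65

(A₂/A₁)^0.28 = 1.7, so A₂/A₁ = 1.7^(1/0.28) = 1.7^3.571
ln(A₂/A₁) = ln 1.7 / 0.28 = 0.5306 / 0.28 = 1.8951
A₂/A₁ = e^1.8951 ≈ 6.653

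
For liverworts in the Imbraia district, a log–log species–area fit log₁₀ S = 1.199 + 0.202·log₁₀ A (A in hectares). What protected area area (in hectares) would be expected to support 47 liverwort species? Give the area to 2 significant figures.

47 = 15.81 × A^0.202  ⇒  A^0.202 = 47/15.81 = 2.972
ln A = ln(2.972) / 0.202 = 1.0893 / 0.202 = 5.3928
A = e^5.3928 ≈ 219.8 hectares

220 hectares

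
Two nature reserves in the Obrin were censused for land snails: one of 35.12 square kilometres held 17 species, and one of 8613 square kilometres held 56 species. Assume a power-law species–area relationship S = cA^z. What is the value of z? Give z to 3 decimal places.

Taking logs: ln S = ln c + z ln A, so z = (ln S₂ − ln S₁)/(ln A₂ − ln A₁).
z = ln(56/17) / ln(8613/35.12) = ln(3.294) / ln(245.2) = 1.1921 / 5.5023 = 0.2167

0.217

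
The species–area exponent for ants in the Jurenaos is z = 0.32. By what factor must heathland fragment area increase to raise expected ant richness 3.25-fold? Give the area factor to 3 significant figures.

39.8

(A₂/A₁)^0.32 = 3.25, so A₂/A₁ = 3.25^(1/0.32) = 3.25^3.125
ln(A₂/A₁) = ln 3.25 / 0.32 = 1.1787 / 0.32 = 3.6833
A₂/A₁ = e^3.6833 ≈ 39.78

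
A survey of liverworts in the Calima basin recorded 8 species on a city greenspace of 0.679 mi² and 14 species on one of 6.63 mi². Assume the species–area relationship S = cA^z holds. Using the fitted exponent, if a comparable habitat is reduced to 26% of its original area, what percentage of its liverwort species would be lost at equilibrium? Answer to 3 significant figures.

z = ln(14/8) / ln(6.63/0.679) = 0.5596 / 2.2787 = 0.2456
S_new/S_old = (A_new/A_old)^z = 0.26^0.2456 = exp(0.2456 × -1.3471) = 0.7183
Fraction lost = 1 − 0.7183 = 0.2817

28.2%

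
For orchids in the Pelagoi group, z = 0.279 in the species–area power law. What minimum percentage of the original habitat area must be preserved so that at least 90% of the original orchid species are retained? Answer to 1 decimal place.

68.5%

Need (A_new/A_old)^0.279 = 0.9, so A_new/A_old = 0.9^(1/0.279) = 0.9^3.584
ln(A_new/A_old) = ln 0.9 / 0.279 = -0.1054 / 0.279 = -0.3776
A_new/A_old = e^-0.3776 ≈ 0.6855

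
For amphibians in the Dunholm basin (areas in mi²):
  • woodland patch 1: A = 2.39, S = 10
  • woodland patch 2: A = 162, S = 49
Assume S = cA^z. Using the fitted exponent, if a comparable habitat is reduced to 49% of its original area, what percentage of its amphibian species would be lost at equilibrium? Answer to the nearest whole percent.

z = ln(49/10) / ln(162/2.39) = 1.5892 / 4.2163 = 0.3769
S_new/S_old = (A_new/A_old)^z = 0.49^0.3769 = exp(0.3769 × -0.7133) = 0.7642
Fraction lost = 1 − 0.7642 = 0.2358

24%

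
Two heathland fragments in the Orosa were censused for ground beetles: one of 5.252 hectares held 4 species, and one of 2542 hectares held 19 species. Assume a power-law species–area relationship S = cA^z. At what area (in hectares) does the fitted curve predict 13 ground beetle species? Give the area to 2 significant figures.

z = ln(19/4) / ln(2542/5.252) = 1.5581 / 6.1821 = 0.2520
c = 4 / 5.252^0.2520 = 4 / 1.519 = 2.633
A = (13/2.633)^(1/0.2520) ⇒ ln A = ln(4.937)/0.2520 = 6.3350
A = e^6.3350 ≈ 564 hectares

560 hectares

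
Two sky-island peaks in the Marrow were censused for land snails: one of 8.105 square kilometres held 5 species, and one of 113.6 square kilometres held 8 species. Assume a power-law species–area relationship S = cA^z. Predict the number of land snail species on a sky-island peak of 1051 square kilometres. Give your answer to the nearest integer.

z = ln(8/5) / ln(113.6/8.105) = 0.4700 / 2.6402 = 0.1780
c = 5 / 8.105^0.1780 = 5 / 1.451 = 3.445
S₃ = 3.445 × 1051^0.1780 = 3.445 × 3.451 ≈ 11.89

12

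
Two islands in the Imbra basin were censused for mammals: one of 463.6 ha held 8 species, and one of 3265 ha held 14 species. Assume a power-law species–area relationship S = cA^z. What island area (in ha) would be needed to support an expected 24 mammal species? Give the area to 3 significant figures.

21400 ha

z = ln(14/8) / ln(3265/463.6) = 0.5596 / 1.9520 = 0.2867
c = 8 / 463.6^0.2867 = 8 / 5.812 = 1.376
A = (24/1.376)^(1/0.2867) ⇒ ln A = ln(17.44)/0.2867 = 9.9711
A = e^9.9711 ≈ 21399 ha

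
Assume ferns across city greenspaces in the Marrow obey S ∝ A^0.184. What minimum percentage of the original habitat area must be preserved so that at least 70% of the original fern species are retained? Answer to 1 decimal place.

Need (A_new/A_old)^0.184 = 0.7, so A_new/A_old = 0.7^(1/0.184) = 0.7^5.435
ln(A_new/A_old) = ln 0.7 / 0.184 = -0.3567 / 0.184 = -1.9385
A_new/A_old = e^-1.9385 ≈ 0.1439

14.4%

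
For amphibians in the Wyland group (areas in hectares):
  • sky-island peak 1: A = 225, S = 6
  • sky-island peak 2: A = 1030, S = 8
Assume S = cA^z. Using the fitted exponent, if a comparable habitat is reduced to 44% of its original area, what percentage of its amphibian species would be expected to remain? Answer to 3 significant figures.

85.6%

z = ln(8/6) / ln(1030/225) = 0.2877 / 1.5212 = 0.1891
S_new/S_old = (A_new/A_old)^z = 0.44^0.1891 = exp(0.1891 × -0.8210) = 0.8562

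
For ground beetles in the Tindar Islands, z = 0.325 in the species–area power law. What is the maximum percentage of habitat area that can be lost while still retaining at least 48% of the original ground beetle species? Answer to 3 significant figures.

Need (A_new/A_old)^0.325 = 0.48, so A_new/A_old = 0.48^(1/0.325) = 0.48^3.077
ln(A_new/A_old) = ln 0.48 / 0.325 = -0.7340 / 0.325 = -2.2584
A_new/A_old = e^-2.2584 ≈ 0.1045
Fraction that can be lost = 1 − 0.1045 = 0.8955

89.5%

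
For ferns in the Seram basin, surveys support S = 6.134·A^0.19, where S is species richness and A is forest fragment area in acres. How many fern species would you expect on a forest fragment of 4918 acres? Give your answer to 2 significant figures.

S = 6.134 × 4918^0.19 = 6.134 × 5.029 ≈ 30.84

31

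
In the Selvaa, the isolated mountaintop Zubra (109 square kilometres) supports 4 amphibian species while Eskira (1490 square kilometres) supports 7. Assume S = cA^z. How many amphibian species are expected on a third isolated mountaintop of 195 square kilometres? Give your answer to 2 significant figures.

z = ln(7/4) / ln(1490/109) = 0.5596 / 2.6152 = 0.2140
c = 4 / 109^0.2140 = 4 / 2.729 = 1.466
S₃ = 1.466 × 195^0.2140 = 1.466 × 3.091 ≈ 4.53

4.5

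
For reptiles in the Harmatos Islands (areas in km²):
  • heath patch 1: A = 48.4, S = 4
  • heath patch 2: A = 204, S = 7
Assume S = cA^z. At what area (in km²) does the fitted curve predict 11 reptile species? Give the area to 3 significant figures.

652 km²

z = ln(7/4) / ln(204/48.4) = 0.5596 / 1.4386 = 0.3890
c = 4 / 48.4^0.3890 = 4 / 4.523 = 0.8844
A = (11/0.8844)^(1/0.3890) ⇒ ln A = ln(12.44)/0.3890 = 6.4801
A = e^6.4801 ≈ 652 km²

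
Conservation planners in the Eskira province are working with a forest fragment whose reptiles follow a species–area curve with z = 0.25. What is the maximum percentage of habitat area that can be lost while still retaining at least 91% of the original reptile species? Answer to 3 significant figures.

31.4%

Need (A_new/A_old)^0.25 = 0.91, so A_new/A_old = 0.91^(1/0.25) = 0.91^4
ln(A_new/A_old) = ln 0.91 / 0.25 = -0.0943 / 0.25 = -0.3772
A_new/A_old = e^-0.3772 ≈ 0.6857
Fraction that can be lost = 1 − 0.6857 = 0.3143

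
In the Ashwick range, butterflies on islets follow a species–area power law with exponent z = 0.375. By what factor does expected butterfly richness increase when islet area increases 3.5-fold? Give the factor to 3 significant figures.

S₂/S₁ = (A₂/A₁)^z = 3.5^0.375
ln(S₂/S₁) = 0.375 × ln 3.5 = 0.375 × 1.2528 = 0.4698
S₂/S₁ = e^0.4698 ≈ 1.6

1.60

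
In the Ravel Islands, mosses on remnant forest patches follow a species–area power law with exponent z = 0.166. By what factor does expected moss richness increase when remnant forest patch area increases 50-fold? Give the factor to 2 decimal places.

S₂/S₁ = (A₂/A₁)^z = 50^0.166
ln(S₂/S₁) = 0.166 × ln 50 = 0.166 × 3.9120 = 0.6494
S₂/S₁ = e^0.6494 ≈ 1.914

1.91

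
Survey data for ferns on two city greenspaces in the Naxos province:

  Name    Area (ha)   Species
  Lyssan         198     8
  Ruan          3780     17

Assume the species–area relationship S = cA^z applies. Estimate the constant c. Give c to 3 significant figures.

2.07

z = ln(S₂/S₁) / ln(A₂/A₁) = ln(17/8) / ln(3780/198) = 0.7538 / 2.9492 = 0.2556
c = S₁ / A₁^z = 8 / 198^0.2556 = 8 / 3.864 = 2.071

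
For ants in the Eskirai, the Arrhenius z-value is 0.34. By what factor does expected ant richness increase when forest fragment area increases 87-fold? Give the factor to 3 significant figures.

4.56

S₂/S₁ = (A₂/A₁)^z = 87^0.34
ln(S₂/S₁) = 0.34 × ln 87 = 0.34 × 4.4659 = 1.5184
S₂/S₁ = e^1.5184 ≈ 4.565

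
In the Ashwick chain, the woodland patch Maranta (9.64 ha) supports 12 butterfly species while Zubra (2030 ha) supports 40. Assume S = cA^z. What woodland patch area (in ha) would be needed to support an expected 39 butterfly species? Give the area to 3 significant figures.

1810 ha

z = ln(40/12) / ln(2030/9.64) = 1.2040 / 5.3499 = 0.2250
c = 12 / 9.64^0.2250 = 12 / 1.665 = 7.206
A = (39/7.206)^(1/0.2250) ⇒ ln A = ln(5.412)/0.2250 = 7.5033
A = e^7.5033 ≈ 1814 ha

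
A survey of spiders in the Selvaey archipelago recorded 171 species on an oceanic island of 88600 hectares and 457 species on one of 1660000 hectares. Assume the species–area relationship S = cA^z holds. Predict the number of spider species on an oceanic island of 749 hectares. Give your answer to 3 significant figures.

z = ln(457/171) / ln(1660000/88600) = 0.9830 / 2.9304 = 0.3355
c = 171 / 88600^0.3355 = 171 / 45.67 = 3.744
S₃ = 3.744 × 749^0.3355 = 3.744 × 9.21 ≈ 34.48

34.5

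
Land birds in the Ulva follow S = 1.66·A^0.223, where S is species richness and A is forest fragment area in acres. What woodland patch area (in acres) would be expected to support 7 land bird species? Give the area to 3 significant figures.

7 = 1.66 × A^0.223  ⇒  A^0.223 = 7/1.66 = 4.217
ln A = ln(4.217) / 0.223 = 1.4391 / 0.223 = 6.4533
A = e^6.4533 ≈ 634.8 acres

635 acres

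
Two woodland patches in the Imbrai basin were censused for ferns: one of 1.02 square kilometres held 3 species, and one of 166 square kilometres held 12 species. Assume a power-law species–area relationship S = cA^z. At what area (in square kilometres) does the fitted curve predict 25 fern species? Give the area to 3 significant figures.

z = ln(12/3) / ln(166/1.02) = 1.3863 / 5.0922 = 0.2722
c = 3 / 1.02^0.2722 = 3 / 1.005 = 2.984
A = (25/2.984)^(1/0.2722) ⇒ ln A = ln(8.378)/0.2722 = 7.8080
A = e^7.8080 ≈ 2460 square kilometres

2460 square kilometres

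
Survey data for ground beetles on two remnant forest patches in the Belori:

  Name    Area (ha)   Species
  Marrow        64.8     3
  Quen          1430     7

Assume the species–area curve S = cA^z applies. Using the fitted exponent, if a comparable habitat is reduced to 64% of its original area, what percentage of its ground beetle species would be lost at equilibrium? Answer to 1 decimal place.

11.5%

z = ln(7/3) / ln(1430/64.8) = 0.8473 / 3.0941 = 0.2738
S_new/S_old = (A_new/A_old)^z = 0.64^0.2738 = exp(0.2738 × -0.4463) = 0.885
Fraction lost = 1 − 0.885 = 0.115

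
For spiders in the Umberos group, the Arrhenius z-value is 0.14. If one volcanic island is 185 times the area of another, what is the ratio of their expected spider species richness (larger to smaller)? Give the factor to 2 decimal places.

2.08

S₂/S₁ = (A₂/A₁)^z = 185^0.14
ln(S₂/S₁) = 0.14 × ln 185 = 0.14 × 5.2204 = 0.7308
S₂/S₁ = e^0.7308 ≈ 2.077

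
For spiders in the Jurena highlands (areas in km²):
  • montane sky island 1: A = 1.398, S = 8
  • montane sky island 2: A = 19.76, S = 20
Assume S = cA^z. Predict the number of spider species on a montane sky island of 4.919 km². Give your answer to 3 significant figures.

z = ln(20/8) / ln(19.76/1.398) = 0.9163 / 2.6486 = 0.3460
c = 8 / 1.398^0.3460 = 8 / 1.123 = 7.124
S₃ = 7.124 × 4.919^0.3460 = 7.124 × 1.735 ≈ 12.36

12.4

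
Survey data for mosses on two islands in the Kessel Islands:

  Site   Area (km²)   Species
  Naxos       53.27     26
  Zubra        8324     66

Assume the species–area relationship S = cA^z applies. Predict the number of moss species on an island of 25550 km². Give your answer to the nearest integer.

81

z = ln(66/26) / ln(8324/53.27) = 0.9316 / 5.0515 = 0.1844
c = 26 / 53.27^0.1844 = 26 / 2.082 = 12.49
S₃ = 12.49 × 25550^0.1844 = 12.49 × 6.498 ≈ 81.16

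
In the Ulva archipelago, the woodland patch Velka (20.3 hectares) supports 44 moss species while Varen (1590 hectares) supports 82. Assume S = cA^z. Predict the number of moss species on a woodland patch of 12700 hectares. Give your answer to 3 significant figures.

110

z = ln(82/44) / ln(1590/20.3) = 0.6225 / 4.3609 = 0.1428
c = 44 / 20.3^0.1428 = 44 / 1.537 = 28.63
S₃ = 28.63 × 12700^0.1428 = 28.63 × 3.853 ≈ 110.3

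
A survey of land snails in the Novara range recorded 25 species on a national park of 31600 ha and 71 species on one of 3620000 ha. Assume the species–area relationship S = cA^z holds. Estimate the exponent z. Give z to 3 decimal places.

Taking logs: ln S = ln c + z ln A, so z = (ln S₂ − ln S₁)/(ln A₂ − ln A₁).
z = ln(71/25) / ln(3620000/31600) = ln(2.84) / ln(114.6) = 1.0438 / 4.7411 = 0.2202

0.220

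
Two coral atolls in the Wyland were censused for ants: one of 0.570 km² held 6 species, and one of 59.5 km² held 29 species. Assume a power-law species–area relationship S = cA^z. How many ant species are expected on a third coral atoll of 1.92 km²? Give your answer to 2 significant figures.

9.1

z = ln(29/6) / ln(59.5/0.57) = 1.5755 / 4.6481 = 0.3390
c = 6 / 0.57^0.3390 = 6 / 0.8265 = 7.259
S₃ = 7.259 × 1.92^0.3390 = 7.259 × 1.247 ≈ 9.056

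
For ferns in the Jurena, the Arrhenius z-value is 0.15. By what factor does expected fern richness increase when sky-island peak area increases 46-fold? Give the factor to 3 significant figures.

1.78

S₂/S₁ = (A₂/A₁)^z = 46^0.15
ln(S₂/S₁) = 0.15 × ln 46 = 0.15 × 3.8286 = 0.5743
S₂/S₁ = e^0.5743 ≈ 1.776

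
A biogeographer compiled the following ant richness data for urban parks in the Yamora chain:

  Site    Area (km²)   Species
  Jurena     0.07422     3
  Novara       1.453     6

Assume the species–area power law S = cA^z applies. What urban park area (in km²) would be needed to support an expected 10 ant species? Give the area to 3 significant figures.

z = ln(6/3) / ln(1.453/0.07422) = 0.6931 / 2.9744 = 0.2330
c = 3 / 0.07422^0.2330 = 3 / 0.5455 = 5.5
A = (10/5.5)^(1/0.2330) ⇒ ln A = ln(1.818)/0.2330 = 2.5656
A = e^2.5656 ≈ 13.01 km²

13.0 km²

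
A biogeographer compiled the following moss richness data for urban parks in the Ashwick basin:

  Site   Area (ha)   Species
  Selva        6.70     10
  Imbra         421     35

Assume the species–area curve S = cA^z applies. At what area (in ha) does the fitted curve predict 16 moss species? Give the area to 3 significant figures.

31.7 ha

z = ln(35/10) / ln(421/6.7) = 1.2528 / 4.1405 = 0.3026
c = 10 / 6.7^0.3026 = 10 / 1.778 = 5.624
A = (16/5.624)^(1/0.3026) ⇒ ln A = ln(2.845)/0.3026 = 3.4555
A = e^3.4555 ≈ 31.67 ha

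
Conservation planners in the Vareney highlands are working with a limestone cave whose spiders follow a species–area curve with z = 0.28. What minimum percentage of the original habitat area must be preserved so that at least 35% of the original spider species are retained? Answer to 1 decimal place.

Need (A_new/A_old)^0.28 = 0.35, so A_new/A_old = 0.35^(1/0.28) = 0.35^3.571
ln(A_new/A_old) = ln 0.35 / 0.28 = -1.0498 / 0.28 = -3.7494
A_new/A_old = e^-3.7494 ≈ 0.02353

2.4%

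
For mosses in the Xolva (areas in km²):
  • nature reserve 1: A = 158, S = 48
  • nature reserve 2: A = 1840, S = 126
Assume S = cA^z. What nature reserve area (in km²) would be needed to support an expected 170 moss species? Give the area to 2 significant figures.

3900 km²

z = ln(126/48) / ln(1840/158) = 0.9651 / 2.4549 = 0.3931
c = 48 / 158^0.3931 = 48 / 7.317 = 6.56
A = (170/6.56)^(1/0.3931) ⇒ ln A = ln(25.91)/0.3931 = 8.2794
A = e^8.2794 ≈ 3942 km²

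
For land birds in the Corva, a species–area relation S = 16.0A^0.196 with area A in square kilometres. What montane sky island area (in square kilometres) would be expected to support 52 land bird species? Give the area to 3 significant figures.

409 square kilometres

52 = 16 × A^0.196  ⇒  A^0.196 = 52/16 = 3.25
ln A = ln(3.25) / 0.196 = 1.1787 / 0.196 = 6.0135
A = e^6.0135 ≈ 408.9 square kilometres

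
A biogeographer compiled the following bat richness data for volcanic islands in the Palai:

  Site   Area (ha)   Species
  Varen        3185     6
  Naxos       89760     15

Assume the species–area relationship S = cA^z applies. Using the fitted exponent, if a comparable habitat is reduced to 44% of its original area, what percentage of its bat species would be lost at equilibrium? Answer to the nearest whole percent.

z = ln(15/6) / ln(89760/3185) = 0.9163 / 3.3387 = 0.2744
S_new/S_old = (A_new/A_old)^z = 0.44^0.2744 = exp(0.2744 × -0.8210) = 0.7983
Fraction lost = 1 − 0.7983 = 0.2017

20%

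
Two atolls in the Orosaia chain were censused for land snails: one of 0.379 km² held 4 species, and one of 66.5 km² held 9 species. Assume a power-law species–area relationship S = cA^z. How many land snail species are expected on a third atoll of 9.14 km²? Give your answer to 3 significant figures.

6.59

z = ln(9/4) / ln(66.5/0.379) = 0.8109 / 5.1674 = 0.1569
c = 4 / 0.379^0.1569 = 4 / 0.8588 = 4.658
S₃ = 4.658 × 9.14^0.1569 = 4.658 × 1.415 ≈ 6.592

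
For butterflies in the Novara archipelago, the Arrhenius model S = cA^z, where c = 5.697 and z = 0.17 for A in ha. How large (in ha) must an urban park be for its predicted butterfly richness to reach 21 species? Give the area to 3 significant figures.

21 = 5.697 × A^0.17  ⇒  A^0.17 = 21/5.697 = 3.686
ln A = ln(3.686) / 0.17 = 1.3046 / 0.17 = 7.6740
A = e^7.6740 ≈ 2152 ha

2150 ha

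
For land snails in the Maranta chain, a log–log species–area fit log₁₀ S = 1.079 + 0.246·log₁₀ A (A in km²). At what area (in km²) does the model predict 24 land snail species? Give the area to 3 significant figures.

24 = 11.99 × A^0.246  ⇒  A^0.246 = 24/11.99 = 2.001
ln A = ln(2.001) / 0.246 = 0.6936 / 0.246 = 2.8194
A = e^2.8194 ≈ 16.77 km²

16.8 km²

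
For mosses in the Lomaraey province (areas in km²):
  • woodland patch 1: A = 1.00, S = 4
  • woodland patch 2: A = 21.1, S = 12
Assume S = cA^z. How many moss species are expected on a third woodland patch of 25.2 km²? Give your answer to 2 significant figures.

13

z = ln(12/4) / ln(21.1/1) = 1.0986 / 3.0493 = 0.3603
c = 4 / 1^0.3603 = 4 / 1 = 4
S₃ = 4 × 25.2^0.3603 = 4 × 3.198 ≈ 12.79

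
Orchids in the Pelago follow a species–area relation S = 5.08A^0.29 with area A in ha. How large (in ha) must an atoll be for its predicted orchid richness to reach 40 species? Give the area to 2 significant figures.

1200 ha

40 = 5.08 × A^0.29  ⇒  A^0.29 = 40/5.08 = 7.874
ln A = ln(7.874) / 0.29 = 2.0636 / 0.29 = 7.1158
A = e^7.1158 ≈ 1231 ha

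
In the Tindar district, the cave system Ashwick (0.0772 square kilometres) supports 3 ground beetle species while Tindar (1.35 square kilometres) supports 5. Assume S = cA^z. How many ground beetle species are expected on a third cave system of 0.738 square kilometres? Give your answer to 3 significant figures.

4.49

z = ln(5/3) / ln(1.35/0.0772) = 0.5108 / 2.8615 = 0.1785
c = 3 / 0.0772^0.1785 = 3 / 0.633 = 4.739
S₃ = 4.739 × 0.738^0.1785 = 4.739 × 0.9472 ≈ 4.489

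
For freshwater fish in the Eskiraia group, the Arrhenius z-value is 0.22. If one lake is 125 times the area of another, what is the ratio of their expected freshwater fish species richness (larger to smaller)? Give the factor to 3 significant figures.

S₂/S₁ = (A₂/A₁)^z = 125^0.22
ln(S₂/S₁) = 0.22 × ln 125 = 0.22 × 4.8283 = 1.0622
S₂/S₁ = e^1.0622 ≈ 2.893

2.89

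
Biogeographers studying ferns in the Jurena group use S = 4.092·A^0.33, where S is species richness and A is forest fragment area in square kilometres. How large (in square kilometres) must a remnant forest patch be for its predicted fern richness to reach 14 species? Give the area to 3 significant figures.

14 = 4.092 × A^0.33  ⇒  A^0.33 = 14/4.092 = 3.421
ln A = ln(3.421) / 0.33 = 1.2300 / 0.33 = 3.7273
A = e^3.7273 ≈ 41.57 square kilometres

41.6 square kilometres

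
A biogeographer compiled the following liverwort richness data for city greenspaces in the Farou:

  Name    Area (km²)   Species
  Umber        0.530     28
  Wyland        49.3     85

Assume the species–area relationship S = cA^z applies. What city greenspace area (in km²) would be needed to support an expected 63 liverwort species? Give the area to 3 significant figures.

z = ln(85/28) / ln(49.3/0.53) = 1.1104 / 4.5328 = 0.2450
c = 28 / 0.53^0.2450 = 28 / 0.856 = 32.71
A = (63/32.71)^(1/0.2450) ⇒ ln A = ln(1.926)/0.2450 = 2.6753
A = e^2.6753 ≈ 14.52 km²

14.5 km²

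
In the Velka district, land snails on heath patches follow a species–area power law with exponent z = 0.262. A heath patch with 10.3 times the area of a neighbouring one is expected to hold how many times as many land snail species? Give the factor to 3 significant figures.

S₂/S₁ = (A₂/A₁)^z = 10.3^0.262
ln(S₂/S₁) = 0.262 × ln 10.3 = 0.262 × 2.3321 = 0.6110
S₂/S₁ = e^0.6110 ≈ 1.842

1.84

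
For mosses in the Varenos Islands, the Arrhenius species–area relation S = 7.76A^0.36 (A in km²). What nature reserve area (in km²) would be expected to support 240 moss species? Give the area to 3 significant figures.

240 = 7.76 × A^0.36  ⇒  A^0.36 = 240/7.76 = 30.93
ln A = ln(30.93) / 0.36 = 3.4317 / 0.36 = 9.5324
A = e^9.5324 ≈ 13799 km²

13800 km²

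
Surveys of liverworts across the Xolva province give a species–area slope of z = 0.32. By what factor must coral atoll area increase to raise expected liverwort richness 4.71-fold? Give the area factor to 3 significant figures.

127

(A₂/A₁)^0.32 = 4.71, so A₂/A₁ = 4.71^(1/0.32) = 4.71^3.125
ln(A₂/A₁) = ln 4.71 / 0.32 = 1.5497 / 0.32 = 4.8428
A₂/A₁ = e^4.8428 ≈ 126.8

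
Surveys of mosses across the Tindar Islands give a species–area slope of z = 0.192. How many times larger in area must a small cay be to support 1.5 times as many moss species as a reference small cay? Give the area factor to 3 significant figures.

8.26

(A₂/A₁)^0.192 = 1.5, so A₂/A₁ = 1.5^(1/0.192) = 1.5^5.208
ln(A₂/A₁) = ln 1.5 / 0.192 = 0.4055 / 0.192 = 2.1118
A₂/A₁ = e^2.1118 ≈ 8.263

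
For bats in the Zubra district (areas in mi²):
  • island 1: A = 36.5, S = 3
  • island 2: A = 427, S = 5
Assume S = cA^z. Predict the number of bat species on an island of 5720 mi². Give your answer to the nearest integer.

9

z = ln(5/3) / ln(427/36.5) = 0.5108 / 2.4595 = 0.2077
c = 3 / 36.5^0.2077 = 3 / 2.111 = 1.421
S₃ = 1.421 × 5720^0.2077 = 1.421 × 6.031 ≈ 8.571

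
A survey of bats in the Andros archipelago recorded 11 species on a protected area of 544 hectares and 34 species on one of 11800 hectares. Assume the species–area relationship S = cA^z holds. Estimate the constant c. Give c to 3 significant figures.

z = ln(S₂/S₁) / ln(A₂/A₁) = ln(34/11) / ln(11800/544) = 1.1285 / 3.0769 = 0.3668
c = S₁ / A₁^z = 11 / 544^0.3668 = 11 / 10.08 = 1.092

1.09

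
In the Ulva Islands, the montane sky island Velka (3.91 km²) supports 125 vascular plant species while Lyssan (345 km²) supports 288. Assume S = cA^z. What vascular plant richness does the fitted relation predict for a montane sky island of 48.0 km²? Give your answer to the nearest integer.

199

z = ln(288/125) / ln(345/3.91) = 0.8346 / 4.4800 = 0.1863
c = 125 / 3.91^0.1863 = 125 / 1.289 = 96.96
S₃ = 96.96 × 48^0.1863 = 96.96 × 2.057 ≈ 199.4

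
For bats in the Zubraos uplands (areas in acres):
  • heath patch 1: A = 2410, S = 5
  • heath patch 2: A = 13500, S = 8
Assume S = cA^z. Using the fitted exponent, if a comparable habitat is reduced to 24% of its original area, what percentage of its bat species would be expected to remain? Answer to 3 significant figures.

67.8%

z = ln(8/5) / ln(13500/2410) = 0.4700 / 1.7231 = 0.2728
S_new/S_old = (A_new/A_old)^z = 0.24^0.2728 = exp(0.2728 × -1.4271) = 0.6775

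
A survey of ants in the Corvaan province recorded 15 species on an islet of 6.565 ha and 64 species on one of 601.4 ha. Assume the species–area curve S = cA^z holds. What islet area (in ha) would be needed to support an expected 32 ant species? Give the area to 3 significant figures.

z = ln(64/15) / ln(601.4/6.565) = 1.4508 / 4.5175 = 0.3212
c = 15 / 6.565^0.3212 = 15 / 1.83 = 8.197
A = (32/8.197)^(1/0.3212) ⇒ ln A = ln(3.904)/0.3212 = 4.2410
A = e^4.2410 ≈ 69.48 ha

69.5 ha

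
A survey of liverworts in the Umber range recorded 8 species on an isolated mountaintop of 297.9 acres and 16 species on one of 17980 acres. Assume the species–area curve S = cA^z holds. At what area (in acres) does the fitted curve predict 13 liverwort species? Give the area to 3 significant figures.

z = ln(16/8) / ln(17980/297.9) = 0.6931 / 4.1003 = 0.1690
c = 8 / 297.9^0.1690 = 8 / 2.62 = 3.054
A = (13/3.054)^(1/0.1690) ⇒ ln A = ln(4.257)/0.1690 = 8.5687
A = e^8.5687 ≈ 5264 acres

5260 acres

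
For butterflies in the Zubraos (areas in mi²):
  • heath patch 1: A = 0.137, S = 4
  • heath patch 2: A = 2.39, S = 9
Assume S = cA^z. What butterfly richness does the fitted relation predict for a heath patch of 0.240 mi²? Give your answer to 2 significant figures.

z = ln(9/4) / ln(2.39/0.137) = 0.8109 / 2.8591 = 0.2836
c = 4 / 0.137^0.2836 = 4 / 0.569 = 7.029
S₃ = 7.029 × 0.24^0.2836 = 7.029 × 0.6671 ≈ 4.689

4.7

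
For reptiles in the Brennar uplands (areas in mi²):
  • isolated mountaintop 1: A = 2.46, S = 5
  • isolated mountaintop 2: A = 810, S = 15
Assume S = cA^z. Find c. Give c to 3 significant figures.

z = ln(S₂/S₁) / ln(A₂/A₁) = ln(15/5) / ln(810/2.46) = 1.0986 / 5.7969 = 0.1895
c = S₁ / A₁^z = 5 / 2.46^0.1895 = 5 / 1.186 = 4.216

4.22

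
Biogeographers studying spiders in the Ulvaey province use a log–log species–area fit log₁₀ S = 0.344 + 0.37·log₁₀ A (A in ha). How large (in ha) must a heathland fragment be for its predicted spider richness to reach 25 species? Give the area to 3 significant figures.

705 ha

25 = 2.208 × A^0.37  ⇒  A^0.37 = 25/2.208 = 11.32
ln A = ln(11.32) / 0.37 = 2.4268 / 0.37 = 6.5589
A = e^6.5589 ≈ 705.5 ha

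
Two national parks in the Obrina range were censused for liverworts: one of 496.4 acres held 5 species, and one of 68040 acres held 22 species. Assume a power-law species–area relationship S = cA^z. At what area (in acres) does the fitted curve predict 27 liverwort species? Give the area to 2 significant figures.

130000 acres

z = ln(22/5) / ln(68040/496.4) = 1.4816 / 4.9205 = 0.3011
c = 5 / 496.4^0.3011 = 5 / 6.483 = 0.7713
A = (27/0.7713)^(1/0.3011) ⇒ ln A = ln(35.01)/0.3011 = 11.8080
A = e^11.8080 ≈ 134320 acres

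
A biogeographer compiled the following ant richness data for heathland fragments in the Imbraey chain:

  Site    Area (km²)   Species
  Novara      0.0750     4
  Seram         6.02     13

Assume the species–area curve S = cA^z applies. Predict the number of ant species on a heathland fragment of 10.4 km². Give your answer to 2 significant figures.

z = ln(13/4) / ln(6.02/0.075) = 1.1787 / 4.3854 = 0.2688
c = 4 / 0.075^0.2688 = 4 / 0.4985 = 8.024
S₃ = 8.024 × 10.4^0.2688 = 8.024 × 1.877 ≈ 15.06

15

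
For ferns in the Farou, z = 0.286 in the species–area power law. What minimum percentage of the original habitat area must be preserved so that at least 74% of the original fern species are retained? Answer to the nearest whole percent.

Need (A_new/A_old)^0.286 = 0.74, so A_new/A_old = 0.74^(1/0.286) = 0.74^3.497
ln(A_new/A_old) = ln 0.74 / 0.286 = -0.3011 / 0.286 = -1.0528
A_new/A_old = e^-1.0528 ≈ 0.349

35%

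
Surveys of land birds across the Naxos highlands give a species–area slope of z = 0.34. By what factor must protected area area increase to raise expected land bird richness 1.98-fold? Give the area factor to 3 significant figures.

7.46

(A₂/A₁)^0.34 = 1.98, so A₂/A₁ = 1.98^(1/0.34) = 1.98^2.941
ln(A₂/A₁) = ln 1.98 / 0.34 = 0.6831 / 0.34 = 2.0091
A₂/A₁ = e^2.0091 ≈ 7.457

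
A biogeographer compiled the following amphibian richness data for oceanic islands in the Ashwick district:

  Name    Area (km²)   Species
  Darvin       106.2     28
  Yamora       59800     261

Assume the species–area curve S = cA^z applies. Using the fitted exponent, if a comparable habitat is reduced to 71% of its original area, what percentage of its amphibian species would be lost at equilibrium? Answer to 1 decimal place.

11.4%

z = ln(261/28) / ln(59800/106.2) = 2.2323 / 6.3334 = 0.3525
S_new/S_old = (A_new/A_old)^z = 0.71^0.3525 = exp(0.3525 × -0.3425) = 0.8863
Fraction lost = 1 − 0.8863 = 0.1137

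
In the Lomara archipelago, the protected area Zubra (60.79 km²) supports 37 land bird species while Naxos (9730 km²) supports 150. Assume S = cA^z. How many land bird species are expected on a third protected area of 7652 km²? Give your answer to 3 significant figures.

140

z = ln(150/37) / ln(9730/60.79) = 1.3997 / 5.0755 = 0.2758
c = 37 / 60.79^0.2758 = 37 / 3.104 = 11.92
S₃ = 11.92 × 7652^0.2758 = 11.92 × 11.78 ≈ 140.4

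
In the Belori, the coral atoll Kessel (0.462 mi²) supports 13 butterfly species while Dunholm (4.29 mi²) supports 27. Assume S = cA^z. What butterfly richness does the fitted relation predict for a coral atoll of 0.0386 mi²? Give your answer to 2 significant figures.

z = ln(27/13) / ln(4.29/0.462) = 0.7309 / 2.2285 = 0.3280
c = 13 / 0.462^0.3280 = 13 / 0.7763 = 16.75
S₃ = 16.75 × 0.0386^0.3280 = 16.75 × 0.3439 ≈ 5.759

5.8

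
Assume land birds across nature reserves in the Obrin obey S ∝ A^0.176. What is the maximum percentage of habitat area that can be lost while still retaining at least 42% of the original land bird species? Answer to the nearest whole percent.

99%

Need (A_new/A_old)^0.176 = 0.42, so A_new/A_old = 0.42^(1/0.176) = 0.42^5.682
ln(A_new/A_old) = ln 0.42 / 0.176 = -0.8675 / 0.176 = -4.9290
A_new/A_old = e^-4.9290 ≈ 0.007234
Fraction that can be lost = 1 − 0.007234 = 0.9928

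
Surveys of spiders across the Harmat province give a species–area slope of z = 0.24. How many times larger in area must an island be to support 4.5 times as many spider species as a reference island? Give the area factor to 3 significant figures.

(A₂/A₁)^0.24 = 4.5, so A₂/A₁ = 4.5^(1/0.24) = 4.5^4.167
ln(A₂/A₁) = ln 4.5 / 0.24 = 1.5041 / 0.24 = 6.2670
A₂/A₁ = e^6.2670 ≈ 526.9

527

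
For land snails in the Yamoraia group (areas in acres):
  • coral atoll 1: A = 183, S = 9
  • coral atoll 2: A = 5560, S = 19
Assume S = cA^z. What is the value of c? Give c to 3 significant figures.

z = ln(S₂/S₁) / ln(A₂/A₁) = ln(19/9) / ln(5560/183) = 0.7472 / 3.4139 = 0.2189
c = S₁ / A₁^z = 9 / 183^0.2189 = 9 / 3.127 = 2.878

2.88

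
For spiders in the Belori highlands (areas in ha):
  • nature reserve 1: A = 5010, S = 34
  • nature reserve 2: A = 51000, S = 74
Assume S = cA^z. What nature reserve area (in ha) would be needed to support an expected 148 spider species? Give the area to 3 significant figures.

403000 ha

z = ln(74/34) / ln(51000/5010) = 0.7777 / 2.3204 = 0.3352
c = 34 / 5010^0.3352 = 34 / 17.38 = 1.956
A = (148/1.956)^(1/0.3352) ⇒ ln A = ln(75.65)/0.3352 = 12.9077
A = e^12.9077 ≈ 403399 ha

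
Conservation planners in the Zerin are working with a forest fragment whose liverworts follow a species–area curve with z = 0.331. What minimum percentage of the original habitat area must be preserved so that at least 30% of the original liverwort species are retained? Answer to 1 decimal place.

Need (A_new/A_old)^0.331 = 0.3, so A_new/A_old = 0.3^(1/0.331) = 0.3^3.021
ln(A_new/A_old) = ln 0.3 / 0.331 = -1.2040 / 0.331 = -3.6374
A_new/A_old = e^-3.6374 ≈ 0.02632

2.6%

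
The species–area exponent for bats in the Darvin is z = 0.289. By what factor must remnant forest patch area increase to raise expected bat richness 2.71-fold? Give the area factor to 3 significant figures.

31.5

(A₂/A₁)^0.289 = 2.71, so A₂/A₁ = 2.71^(1/0.289) = 2.71^3.46
ln(A₂/A₁) = ln 2.71 / 0.289 = 0.9969 / 0.289 = 3.4496
A₂/A₁ = e^3.4496 ≈ 31.49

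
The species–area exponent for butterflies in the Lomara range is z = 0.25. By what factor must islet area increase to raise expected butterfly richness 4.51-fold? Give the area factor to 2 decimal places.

(A₂/A₁)^0.25 = 4.51, so A₂/A₁ = 4.51^(1/0.25) = 4.51^4
ln(A₂/A₁) = ln 4.51 / 0.25 = 1.5063 / 0.25 = 6.0252
A₂/A₁ = e^6.0252 ≈ 413.7

413.72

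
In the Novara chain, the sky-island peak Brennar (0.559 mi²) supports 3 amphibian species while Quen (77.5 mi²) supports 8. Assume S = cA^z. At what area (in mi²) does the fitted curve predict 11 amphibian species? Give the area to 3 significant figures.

z = ln(8/3) / ln(77.5/0.559) = 0.9808 / 4.9319 = 0.1989
c = 3 / 0.559^0.1989 = 3 / 0.8908 = 3.368
A = (11/3.368)^(1/0.1989) ⇒ ln A = ln(3.266)/0.1989 = 5.9516
A = e^5.9516 ≈ 384.3 mi²

384 mi²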